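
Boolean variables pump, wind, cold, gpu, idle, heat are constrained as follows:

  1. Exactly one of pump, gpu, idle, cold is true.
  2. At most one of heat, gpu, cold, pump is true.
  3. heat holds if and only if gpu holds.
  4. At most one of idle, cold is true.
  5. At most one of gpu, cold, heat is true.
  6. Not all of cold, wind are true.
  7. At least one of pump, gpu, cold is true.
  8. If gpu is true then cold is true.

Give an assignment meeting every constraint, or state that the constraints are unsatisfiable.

pump=F; wind=F; cold=T; gpu=F; idle=F; heat=F

  (1) {pump, gpu, idle, cold}: 1 true — exactly one ✓
  (2) {heat, gpu, cold, pump}: 1 true — at most one ✓
  (3) heat=F, gpu=F — same ✓
  (4) {idle, cold}: 1 true — at most one ✓
  (5) {gpu, cold, heat}: 1 true — at most one ✓
  (6) {cold, wind}: 1/2 true — not all ✓
  (7) {pump, gpu, cold}: 1 true — at least one ✓
  (8) gpu=F ⇒ cold: vacuous ✓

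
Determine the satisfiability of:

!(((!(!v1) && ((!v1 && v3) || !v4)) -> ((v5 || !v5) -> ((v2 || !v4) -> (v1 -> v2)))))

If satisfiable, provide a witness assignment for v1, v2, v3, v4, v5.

v1 = True, v2 = False, v3 = False, v4 = False, v5 = True

  !(((!(!v1) && ((!v1 && v3) || !v4)) -> ((v5 || !v5) -> ((v2 || !v4) -> (v1 -> v2))))) = True
    (!(!v1) && ((!v1 && v3) || !v4)) -> ((v5 || !v5) -> ((v2 || !v4) -> (v1 -> v2))) = False
      !(!v1) && ((!v1 && v3) || !v4) = True
        !(!v1) = True
          !v1 = False
        (!v1 && v3) || !v4 = True
          !v1 && v3 = False
            !v1 = False
          !v4 = True
      (v5 || !v5) -> ((v2 || !v4) -> (v1 -> v2)) = False
        v5 || !v5 = True
          !v5 = False
        (v2 || !v4) -> (v1 -> v2) = False
          v2 || !v4 = True
            !v4 = True
          v1 -> v2 = False
The formula evaluates to True.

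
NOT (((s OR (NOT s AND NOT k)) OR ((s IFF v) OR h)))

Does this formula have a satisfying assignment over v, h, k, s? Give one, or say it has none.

v=T, h=F, k=T, s=F

  NOT (((s OR (NOT s AND NOT k)) OR ((s IFF v) OR h))) = True
    (s OR (NOT s AND NOT k)) OR ((s IFF v) OR h) = False
      s OR (NOT s AND NOT k) = False
        NOT s AND NOT k = False
          NOT s = True
          NOT k = False
      (s IFF v) OR h = False
        s IFF v = False
The formula evaluates to True.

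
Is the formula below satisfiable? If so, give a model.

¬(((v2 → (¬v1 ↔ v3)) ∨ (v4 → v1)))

v1: False; v2: True; v3: False; v4: True

  ¬(((v2 → (¬v1 ↔ v3)) ∨ (v4 → v1))) = True
    (v2 → (¬v1 ↔ v3)) ∨ (v4 → v1) = False
      v2 → (¬v1 ↔ v3) = False
        ¬v1 ↔ v3 = False
          ¬v1 = True
      v4 → v1 = False
The formula evaluates to True.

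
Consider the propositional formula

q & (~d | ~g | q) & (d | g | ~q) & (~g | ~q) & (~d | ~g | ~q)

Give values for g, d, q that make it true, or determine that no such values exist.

g: False; d: True; q: True

Unit clause (q) forces q = True.
In (~g | ~q) only ~g is left, so g = False.
In (d | g | ~q) only d is left, so d = True.
Check each clause:
  (q): q holds.
  (~d | ~g | q): ~g holds.
  (d | g | ~q): d holds.
  (~g | ~q): ~g holds.
  (~d | ~g | ~q): ~g holds.
All clauses satisfied.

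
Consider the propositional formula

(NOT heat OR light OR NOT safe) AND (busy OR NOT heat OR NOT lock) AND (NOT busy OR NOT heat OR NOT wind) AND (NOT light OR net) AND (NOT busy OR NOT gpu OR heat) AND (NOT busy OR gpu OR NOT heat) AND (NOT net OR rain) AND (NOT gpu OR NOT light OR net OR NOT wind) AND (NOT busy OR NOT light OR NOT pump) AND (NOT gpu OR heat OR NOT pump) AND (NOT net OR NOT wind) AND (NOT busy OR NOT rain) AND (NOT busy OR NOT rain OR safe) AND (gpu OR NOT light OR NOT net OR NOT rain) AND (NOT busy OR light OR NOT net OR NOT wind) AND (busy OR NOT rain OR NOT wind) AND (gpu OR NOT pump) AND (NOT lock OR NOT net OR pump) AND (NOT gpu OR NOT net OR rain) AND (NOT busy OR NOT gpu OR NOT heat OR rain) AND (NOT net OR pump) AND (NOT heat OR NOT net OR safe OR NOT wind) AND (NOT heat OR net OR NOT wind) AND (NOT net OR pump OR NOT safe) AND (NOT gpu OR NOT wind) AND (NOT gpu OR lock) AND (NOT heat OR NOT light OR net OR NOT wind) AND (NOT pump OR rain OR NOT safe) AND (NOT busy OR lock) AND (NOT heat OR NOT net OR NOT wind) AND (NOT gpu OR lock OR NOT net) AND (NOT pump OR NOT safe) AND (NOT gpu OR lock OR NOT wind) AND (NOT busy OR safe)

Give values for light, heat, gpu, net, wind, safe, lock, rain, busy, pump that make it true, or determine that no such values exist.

Set light = False.
Set heat = False.
Set gpu = False.
  then (gpu OR NOT pump) forces pump = False.
  then (NOT net OR pump) forces net = False.
Set wind = False.
Set safe = True.
Set lock = True.
Set rain = True.
  then (NOT busy OR NOT rain) forces busy = False.
All clauses satisfied.

light: False, heat: False, gpu: False, net: False, wind: False, safe: True, lock: True, rain: True, busy: False, pump: False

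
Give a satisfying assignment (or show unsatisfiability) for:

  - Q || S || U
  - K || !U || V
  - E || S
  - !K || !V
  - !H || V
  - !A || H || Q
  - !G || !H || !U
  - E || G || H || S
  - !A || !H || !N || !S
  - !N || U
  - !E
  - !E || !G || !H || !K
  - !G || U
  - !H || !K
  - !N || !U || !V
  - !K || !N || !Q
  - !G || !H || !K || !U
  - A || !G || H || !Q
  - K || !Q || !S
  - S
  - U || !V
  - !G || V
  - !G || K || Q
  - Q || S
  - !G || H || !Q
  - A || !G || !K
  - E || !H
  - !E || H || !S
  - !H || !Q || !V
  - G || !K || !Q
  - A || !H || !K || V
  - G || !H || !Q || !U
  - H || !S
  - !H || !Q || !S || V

Case S = True:
  (!E) forces E = False.
  (E || !H) forces H = False.
  Clause (H || !S) is falsified — contradiction.
Case S = False:
  Clause (S) is falsified — contradiction.
Both cases fail, so the formula is unsatisfiable.

The formula is unsatisfiable.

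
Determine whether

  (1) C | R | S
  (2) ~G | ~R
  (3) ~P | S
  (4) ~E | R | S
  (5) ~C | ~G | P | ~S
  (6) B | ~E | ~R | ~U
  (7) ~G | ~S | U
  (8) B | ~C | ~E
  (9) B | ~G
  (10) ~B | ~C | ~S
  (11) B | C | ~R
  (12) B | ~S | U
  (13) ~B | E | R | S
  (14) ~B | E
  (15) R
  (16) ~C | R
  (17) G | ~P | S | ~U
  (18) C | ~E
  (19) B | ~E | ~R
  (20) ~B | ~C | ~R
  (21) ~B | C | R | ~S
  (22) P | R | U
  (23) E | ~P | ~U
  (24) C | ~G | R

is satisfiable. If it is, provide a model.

Unit clause (R) forces R = True.
In (~G | ~R) only ~G is left, so G = False.
Set P = False.
Set S = False.
Try E = True:
  (C | ~E) forces C = True.
  (B | ~C | ~E) forces B = True.
  clause (~B | ~C | ~R) is falsified — backtrack.
So E = False.
  then (~B | E) forces B = False.
  then (B | C | ~R) forces C = True.
Set U = True.
All clauses satisfied.

P = False, S = False, G = False, E = False, B = False, U = True, C = True, R = True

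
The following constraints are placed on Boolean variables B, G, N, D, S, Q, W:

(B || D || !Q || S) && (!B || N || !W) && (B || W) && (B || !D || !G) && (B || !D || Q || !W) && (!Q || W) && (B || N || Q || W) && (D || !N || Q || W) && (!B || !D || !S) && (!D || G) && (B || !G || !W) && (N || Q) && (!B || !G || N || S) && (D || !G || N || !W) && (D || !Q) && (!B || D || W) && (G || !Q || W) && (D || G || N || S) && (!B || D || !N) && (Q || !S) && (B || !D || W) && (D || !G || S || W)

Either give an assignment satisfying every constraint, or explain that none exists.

B = True, G = True, N = True, D = True, S = False, Q = True, W = True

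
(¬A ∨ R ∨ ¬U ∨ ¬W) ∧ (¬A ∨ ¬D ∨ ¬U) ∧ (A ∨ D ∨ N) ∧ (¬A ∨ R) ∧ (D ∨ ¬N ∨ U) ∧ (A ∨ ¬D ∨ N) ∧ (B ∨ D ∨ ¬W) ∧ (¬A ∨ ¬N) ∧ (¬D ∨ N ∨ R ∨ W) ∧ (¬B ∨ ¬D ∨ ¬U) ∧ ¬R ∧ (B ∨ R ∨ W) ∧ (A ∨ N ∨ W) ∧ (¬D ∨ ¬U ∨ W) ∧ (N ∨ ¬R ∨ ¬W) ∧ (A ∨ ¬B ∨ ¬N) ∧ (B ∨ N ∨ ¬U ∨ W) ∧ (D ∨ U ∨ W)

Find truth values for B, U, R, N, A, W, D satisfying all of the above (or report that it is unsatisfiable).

B=F, U=T, R=F, N=T, A=F, W=T, D=T

Unit clause (¬R) forces R = False.
In (¬A ∨ R) only ¬A is left, so A = False.
Try B = True:
  (A ∨ ¬B ∨ ¬N) forces N = False.
  (A ∨ D ∨ N) forces D = True.
  clause (A ∨ ¬D ∨ N) is falsified — backtrack.
So B = False.
  then (B ∨ R ∨ W) forces W = True.
  then (B ∨ D ∨ ¬W) forces D = True.
  then (A ∨ ¬D ∨ N) forces N = True.
Set U = True.
All clauses satisfied.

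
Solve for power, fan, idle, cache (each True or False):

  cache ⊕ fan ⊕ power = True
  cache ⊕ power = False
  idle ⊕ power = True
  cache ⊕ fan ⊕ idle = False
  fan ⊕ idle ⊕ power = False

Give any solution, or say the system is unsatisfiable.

power = True; fan = True; idle = False; cache = True

cache ⊕ fan ⊕ power = T ⊕ T ⊕ T = True ✓
cache ⊕ power = T ⊕ T = False ✓
idle ⊕ power = F ⊕ T = True ✓
cache ⊕ fan ⊕ idle = T ⊕ T ⊕ F = False ✓
fan ⊕ idle ⊕ power = T ⊕ F ⊕ T = False ✓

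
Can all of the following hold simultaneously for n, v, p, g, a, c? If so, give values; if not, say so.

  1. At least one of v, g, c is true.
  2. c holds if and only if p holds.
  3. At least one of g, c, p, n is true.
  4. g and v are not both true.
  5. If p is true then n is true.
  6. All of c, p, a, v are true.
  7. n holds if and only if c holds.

n: True; v: True; p: True; g: False; a: True; c: True

  (1) {v, g, c}: 2 true — at least one ✓
  (2) c=T, p=T — same ✓
  (3) {g, c, p, n}: 3 true — at least one ✓
  (4) g=F, v=T — not both ✓
  (5) p=T ⇒ n: T ✓
  (6) {c, p, a, v}: all 4 true ✓
  (7) n=T, c=T — same ✓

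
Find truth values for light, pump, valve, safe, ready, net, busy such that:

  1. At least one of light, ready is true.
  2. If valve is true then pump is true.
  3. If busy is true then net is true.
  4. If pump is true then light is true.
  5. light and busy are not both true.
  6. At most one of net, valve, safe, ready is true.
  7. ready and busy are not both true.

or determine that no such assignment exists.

light = True; pump = False; valve = False; safe = True; ready = False; net = False; busy = False

  (1) {light, ready}: 1 true — at least one ✓
  (2) valve=F ⇒ pump: vacuous ✓
  (3) busy=F ⇒ net: vacuous ✓
  (4) pump=F ⇒ light: vacuous ✓
  (5) light=T, busy=F — not both ✓
  (6) {net, valve, safe, ready}: 1 true — at most one ✓
  (7) ready=F, busy=F — not both ✓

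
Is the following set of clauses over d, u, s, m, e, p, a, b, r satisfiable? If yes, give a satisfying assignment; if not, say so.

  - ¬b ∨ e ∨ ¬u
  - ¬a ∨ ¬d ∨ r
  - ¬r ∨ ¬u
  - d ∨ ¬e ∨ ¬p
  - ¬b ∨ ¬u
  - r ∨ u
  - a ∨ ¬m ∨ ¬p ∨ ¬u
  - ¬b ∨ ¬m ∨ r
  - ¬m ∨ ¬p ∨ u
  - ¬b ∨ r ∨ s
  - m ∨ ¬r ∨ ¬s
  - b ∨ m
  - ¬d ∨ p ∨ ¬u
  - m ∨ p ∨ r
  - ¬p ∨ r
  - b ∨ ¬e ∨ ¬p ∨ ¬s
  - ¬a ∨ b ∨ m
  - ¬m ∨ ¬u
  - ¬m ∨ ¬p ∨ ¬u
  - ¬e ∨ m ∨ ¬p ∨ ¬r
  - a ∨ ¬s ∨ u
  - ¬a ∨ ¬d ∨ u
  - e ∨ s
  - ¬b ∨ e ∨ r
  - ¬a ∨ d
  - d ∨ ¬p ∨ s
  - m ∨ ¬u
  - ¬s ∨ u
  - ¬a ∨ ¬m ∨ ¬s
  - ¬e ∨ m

d=T, u=F, s=F, m=T, e=T, p=F, a=F, b=T, r=T

Set d = True.
Try u = True:
  (¬r ∨ ¬u) forces r = False.
  (¬a ∨ ¬d ∨ r) forces a = False.
  (¬b ∨ ¬u) forces b = False.
  (b ∨ m) forces m = True.
  clause (¬m ∨ ¬u) is falsified — backtrack.
So u = False.
  then (r ∨ u) forces r = True.
  then (¬a ∨ ¬d ∨ u) forces a = False.
  then (¬s ∨ u) forces s = False.
  then (e ∨ s) forces e = True.
  then (¬e ∨ m) forces m = True.
  then (¬m ∨ ¬p ∨ u) forces p = False.
Set b = True.
All clauses satisfied.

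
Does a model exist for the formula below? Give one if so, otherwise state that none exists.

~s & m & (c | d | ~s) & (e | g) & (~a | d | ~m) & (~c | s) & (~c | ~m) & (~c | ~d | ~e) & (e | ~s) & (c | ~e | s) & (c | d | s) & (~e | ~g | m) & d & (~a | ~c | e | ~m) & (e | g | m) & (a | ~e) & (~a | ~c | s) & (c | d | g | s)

Unit clause (~s) forces s = False.
Unit clause (m) forces m = True.
In (~c | s) only ~c is left, so c = False.
In (c | ~e | s) only ~e is left, so e = False.
In (c | d | s) only d is left, so d = True.
In (e | g) only g is left, so g = True.
Set a = True.
All clauses satisfied.

m: True; s: False; e: False; d: True; g: True; c: False; a: True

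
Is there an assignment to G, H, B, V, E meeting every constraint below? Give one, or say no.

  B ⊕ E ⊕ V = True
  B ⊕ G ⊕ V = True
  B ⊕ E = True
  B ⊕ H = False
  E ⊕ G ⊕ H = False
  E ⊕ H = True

G: True, H: False, B: False, V: False, E: True

B ⊕ E ⊕ V = F ⊕ T ⊕ F = True ✓
B ⊕ G ⊕ V = F ⊕ T ⊕ F = True ✓
B ⊕ E = F ⊕ T = True ✓
B ⊕ H = F ⊕ F = False ✓
E ⊕ G ⊕ H = T ⊕ T ⊕ F = False ✓
E ⊕ H = T ⊕ F = True ✓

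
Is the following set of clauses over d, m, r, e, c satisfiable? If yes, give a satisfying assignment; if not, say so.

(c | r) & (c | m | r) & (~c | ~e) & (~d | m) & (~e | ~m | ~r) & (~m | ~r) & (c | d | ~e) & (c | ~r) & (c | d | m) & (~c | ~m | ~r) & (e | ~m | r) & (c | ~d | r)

d = False, m = False, r = False, e = False, c = True

Try d = True:
  (~d | m) forces m = True.
  (~m | ~r) forces r = False.
  (c | r) forces c = True.
  (~c | ~e) forces e = False.
  clause (e | ~m | r) is falsified — backtrack.
So d = False.
Try m = True:
  (~m | ~r) forces r = False.
  (c | r) forces c = True.
  (~c | ~e) forces e = False.
  clause (e | ~m | r) is falsified — backtrack.
So m = False.
  then (c | d | m) forces c = True.
  then (~c | ~e) forces e = False.
Set r = False.
All clauses satisfied.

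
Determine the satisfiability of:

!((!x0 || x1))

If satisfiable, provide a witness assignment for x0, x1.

x0 = True; x1 = False

  !((!x0 || x1)) = True
    !x0 || x1 = False
      !x0 = False
The formula evaluates to True.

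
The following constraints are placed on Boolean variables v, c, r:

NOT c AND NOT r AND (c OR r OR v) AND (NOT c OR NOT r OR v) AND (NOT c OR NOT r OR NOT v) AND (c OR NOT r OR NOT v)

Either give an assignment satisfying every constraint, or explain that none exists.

Unit clause (NOT c) forces c = False.
Unit clause (NOT r) forces r = False.
In (c OR r OR v) only v is left, so v = True.
Check each clause:
  (NOT c): NOT c holds.
  (NOT r): NOT r holds.
  (c OR r OR v): v holds.
  (NOT c OR NOT r OR v): NOT c holds.
  (NOT c OR NOT r OR NOT v): NOT c holds.
  (c OR NOT r OR NOT v): NOT r holds.
All clauses satisfied.

v=T; c=F; r=F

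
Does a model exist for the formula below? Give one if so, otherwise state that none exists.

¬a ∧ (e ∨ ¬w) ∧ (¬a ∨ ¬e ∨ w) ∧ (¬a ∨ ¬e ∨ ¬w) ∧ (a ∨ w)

a=F; e=T; w=T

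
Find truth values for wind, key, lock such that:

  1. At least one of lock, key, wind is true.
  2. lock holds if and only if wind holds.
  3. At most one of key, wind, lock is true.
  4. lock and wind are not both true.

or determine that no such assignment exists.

wind: False, key: True, lock: False

  (1) {lock, key, wind}: 1 true — at least one ✓
  (2) lock=F, wind=F — same ✓
  (3) {key, wind, lock}: 1 true — at most one ✓
  (4) lock=F, wind=F — not both ✓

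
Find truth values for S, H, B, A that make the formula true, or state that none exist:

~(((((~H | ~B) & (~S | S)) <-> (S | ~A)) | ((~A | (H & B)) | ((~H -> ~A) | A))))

Case A = True: the formula becomes ~(((((~H | ~B) & (~S | S)) <-> S) | True)) = False.
Case A = False: the formula becomes ~((((~H | ~B) & (~S | S)) | True)) = False.
Both cases fail — unsatisfiable.

Unsatisfiable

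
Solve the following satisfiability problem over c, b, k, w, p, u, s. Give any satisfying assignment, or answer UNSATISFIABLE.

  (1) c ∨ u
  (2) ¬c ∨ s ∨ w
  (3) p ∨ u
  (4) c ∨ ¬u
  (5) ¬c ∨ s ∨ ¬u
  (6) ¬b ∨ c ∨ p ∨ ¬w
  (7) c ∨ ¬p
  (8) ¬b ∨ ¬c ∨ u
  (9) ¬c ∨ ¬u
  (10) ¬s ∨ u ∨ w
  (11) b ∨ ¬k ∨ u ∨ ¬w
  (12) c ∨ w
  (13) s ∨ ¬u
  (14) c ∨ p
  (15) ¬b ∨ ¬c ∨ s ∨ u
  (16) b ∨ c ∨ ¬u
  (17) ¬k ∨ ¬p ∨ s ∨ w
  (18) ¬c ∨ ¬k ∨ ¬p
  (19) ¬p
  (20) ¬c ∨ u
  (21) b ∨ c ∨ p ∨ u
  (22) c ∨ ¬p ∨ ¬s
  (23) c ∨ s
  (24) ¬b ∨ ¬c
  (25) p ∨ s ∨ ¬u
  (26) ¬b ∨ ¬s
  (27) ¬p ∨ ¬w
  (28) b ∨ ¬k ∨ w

The formula is unsatisfiable.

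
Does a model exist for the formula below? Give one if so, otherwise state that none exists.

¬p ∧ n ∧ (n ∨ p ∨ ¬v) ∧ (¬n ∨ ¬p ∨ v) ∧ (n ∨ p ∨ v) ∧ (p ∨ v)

p=F; v=T; n=T

Unit clause (¬p) forces p = False.
Unit clause (n) forces n = True.
In (p ∨ v) only v is left, so v = True.
All clauses satisfied.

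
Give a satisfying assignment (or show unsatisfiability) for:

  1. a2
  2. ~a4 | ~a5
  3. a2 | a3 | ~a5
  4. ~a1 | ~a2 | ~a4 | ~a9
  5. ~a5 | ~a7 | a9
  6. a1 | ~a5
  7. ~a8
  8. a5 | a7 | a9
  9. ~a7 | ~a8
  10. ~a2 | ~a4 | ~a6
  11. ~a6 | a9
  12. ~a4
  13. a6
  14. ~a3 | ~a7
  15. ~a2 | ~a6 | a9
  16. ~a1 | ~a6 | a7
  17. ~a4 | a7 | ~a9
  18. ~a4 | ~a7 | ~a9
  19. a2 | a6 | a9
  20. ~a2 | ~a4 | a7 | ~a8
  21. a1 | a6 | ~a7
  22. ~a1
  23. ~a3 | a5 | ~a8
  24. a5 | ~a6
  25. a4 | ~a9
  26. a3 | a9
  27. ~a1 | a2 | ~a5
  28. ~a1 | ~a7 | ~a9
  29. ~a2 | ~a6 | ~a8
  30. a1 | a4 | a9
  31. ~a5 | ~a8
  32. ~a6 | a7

Unsatisfiable — no assignment works.

Case a2 = True:
  (~a8) forces a8 = False.
  (~a4) forces a4 = False.
  (a6) forces a6 = True.
  (~a6 | a9) forces a9 = True.
  Clause (a4 | ~a9) is falsified — contradiction.
Case a2 = False:
  Clause (a2) is falsified — contradiction.
Both cases fail, so the formula is unsatisfiable.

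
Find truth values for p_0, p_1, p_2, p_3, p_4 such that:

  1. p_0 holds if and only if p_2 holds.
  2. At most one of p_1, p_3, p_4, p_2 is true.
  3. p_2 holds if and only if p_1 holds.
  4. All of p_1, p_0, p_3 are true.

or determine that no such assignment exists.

UNSATISFIABLE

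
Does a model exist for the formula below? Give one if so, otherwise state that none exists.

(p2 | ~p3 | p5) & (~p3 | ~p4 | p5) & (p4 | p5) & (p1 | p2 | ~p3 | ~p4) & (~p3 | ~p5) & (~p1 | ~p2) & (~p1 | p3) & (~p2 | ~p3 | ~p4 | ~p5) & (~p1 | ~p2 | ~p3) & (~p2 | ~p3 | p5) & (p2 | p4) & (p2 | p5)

Try p1 = True:
  (~p1 | ~p2) forces p2 = False.
  (~p1 | p3) forces p3 = True.
  (p2 | ~p3 | p5) forces p5 = True.
  clause (~p3 | ~p5) is falsified — backtrack.
So p1 = False.
Set p2 = True.
Set p3 = False.
Set p4 = False.
  then (p4 | p5) forces p5 = True.
All clauses satisfied.

p1 = False, p2 = True, p3 = False, p4 = False, p5 = True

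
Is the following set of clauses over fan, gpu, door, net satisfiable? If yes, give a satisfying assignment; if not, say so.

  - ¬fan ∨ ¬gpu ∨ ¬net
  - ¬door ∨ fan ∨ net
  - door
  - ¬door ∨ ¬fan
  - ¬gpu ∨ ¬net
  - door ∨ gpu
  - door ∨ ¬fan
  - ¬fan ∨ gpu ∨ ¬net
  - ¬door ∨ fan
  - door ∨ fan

Unsatisfiable

Case door = True:
  (¬door ∨ ¬fan) forces fan = False.
  Clause (¬door ∨ fan) is falsified — contradiction.
Case door = False:
  Clause (door) is falsified — contradiction.
Both cases fail, so the formula is unsatisfiable.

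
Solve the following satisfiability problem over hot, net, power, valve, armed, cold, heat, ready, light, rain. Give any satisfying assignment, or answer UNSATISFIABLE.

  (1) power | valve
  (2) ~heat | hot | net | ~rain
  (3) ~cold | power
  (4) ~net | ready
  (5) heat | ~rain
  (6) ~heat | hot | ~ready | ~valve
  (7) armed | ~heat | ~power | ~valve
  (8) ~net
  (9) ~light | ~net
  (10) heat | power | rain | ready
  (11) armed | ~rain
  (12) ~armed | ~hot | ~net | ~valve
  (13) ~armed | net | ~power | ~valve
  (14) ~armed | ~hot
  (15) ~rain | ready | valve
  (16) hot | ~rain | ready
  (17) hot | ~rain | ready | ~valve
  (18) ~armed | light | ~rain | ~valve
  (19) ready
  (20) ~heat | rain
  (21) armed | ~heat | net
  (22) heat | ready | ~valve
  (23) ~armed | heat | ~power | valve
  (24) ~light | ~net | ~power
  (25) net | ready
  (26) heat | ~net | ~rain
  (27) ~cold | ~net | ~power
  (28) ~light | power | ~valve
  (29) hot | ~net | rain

hot=F, net=F, power=T, valve=F, armed=F, cold=T, heat=F, ready=T, light=F, rain=F

Unit clause (~net) forces net = False.
Unit clause (ready) forces ready = True.
Set hot = False.
Set power = True.
Set valve = False.
Try armed = True:
  (~armed | heat | ~power | valve) forces heat = True.
  (~heat | hot | net | ~rain) forces rain = False.
  clause (~heat | rain) is falsified — backtrack.
So armed = False.
  then (armed | ~rain) forces rain = False.
  then (~heat | rain) forces heat = False.
Set cold = True.
Set light = False.
All clauses satisfied.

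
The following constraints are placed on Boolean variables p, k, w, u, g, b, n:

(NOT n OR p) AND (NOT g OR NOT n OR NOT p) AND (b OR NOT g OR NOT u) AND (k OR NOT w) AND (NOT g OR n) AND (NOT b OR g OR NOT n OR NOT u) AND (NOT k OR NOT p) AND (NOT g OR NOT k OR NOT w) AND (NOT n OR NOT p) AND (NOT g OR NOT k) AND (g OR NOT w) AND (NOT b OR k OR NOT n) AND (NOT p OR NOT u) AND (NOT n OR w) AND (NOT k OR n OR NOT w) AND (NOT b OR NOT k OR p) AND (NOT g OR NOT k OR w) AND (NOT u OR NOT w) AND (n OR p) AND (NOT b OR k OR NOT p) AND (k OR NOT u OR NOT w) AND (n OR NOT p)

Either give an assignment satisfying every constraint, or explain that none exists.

Unsatisfiable — no assignment works.

Case p = True:
  (NOT k OR NOT p) forces k = False.
  (k OR NOT w) forces w = False.
  (NOT n OR NOT p) forces n = False.
  Clause (n OR NOT p) is falsified — contradiction.
Case p = False:
  (NOT n OR p) forces n = False.
  Clause (n OR p) is falsified — contradiction.
Both cases fail, so the formula is unsatisfiable.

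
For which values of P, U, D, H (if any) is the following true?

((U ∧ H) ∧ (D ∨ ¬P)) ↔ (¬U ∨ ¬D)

P = False, U = True, D = True, H = False

  ((U ∧ H) ∧ (D ∨ ¬P)) ↔ (¬U ∨ ¬D) = True
    (U ∧ H) ∧ (D ∨ ¬P) = False
      U ∧ H = False
      D ∨ ¬P = True
        ¬P = True
    ¬U ∨ ¬D = False
      ¬U = False
      ¬D = False
The formula evaluates to True.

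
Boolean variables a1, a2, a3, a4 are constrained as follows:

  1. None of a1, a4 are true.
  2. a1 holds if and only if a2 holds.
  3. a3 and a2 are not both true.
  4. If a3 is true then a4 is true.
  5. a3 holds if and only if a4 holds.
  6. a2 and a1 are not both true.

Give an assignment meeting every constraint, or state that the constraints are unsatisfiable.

a1=F, a2=F, a3=F, a4=F

  (1) {a1, a4}: 0 true — none ✓
  (2) a1=F, a2=F — same ✓
  (3) a3=F, a2=F — not both ✓
  (4) a3=F ⇒ a4: vacuous ✓
  (5) a3=F, a4=F — same ✓
  (6) a2=F, a1=F — not both ✓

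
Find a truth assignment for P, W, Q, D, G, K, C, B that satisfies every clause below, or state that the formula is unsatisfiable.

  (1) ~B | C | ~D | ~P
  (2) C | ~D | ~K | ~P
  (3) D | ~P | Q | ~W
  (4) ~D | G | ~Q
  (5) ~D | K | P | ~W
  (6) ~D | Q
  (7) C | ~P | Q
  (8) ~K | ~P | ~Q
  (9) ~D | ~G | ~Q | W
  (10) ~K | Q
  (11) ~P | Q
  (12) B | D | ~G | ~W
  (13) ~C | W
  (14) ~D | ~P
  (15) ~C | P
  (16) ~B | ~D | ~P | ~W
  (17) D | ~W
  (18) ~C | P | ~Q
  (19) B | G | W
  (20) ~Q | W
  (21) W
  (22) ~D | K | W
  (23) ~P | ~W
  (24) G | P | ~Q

P: False; W: True; Q: True; D: True; G: True; K: True; C: False; B: False

Unit clause (W) forces W = True.
In (~P | ~W) only ~P is left, so P = False.
In (~C | P) only ~C is left, so C = False.
In (D | ~W) only D is left, so D = True.
In (~D | K | P | ~W) only K is left, so K = True.
In (~D | Q) only Q is left, so Q = True.
In (G | P | ~Q) only G is left, so G = True.
Set B = False.
All clauses satisfied.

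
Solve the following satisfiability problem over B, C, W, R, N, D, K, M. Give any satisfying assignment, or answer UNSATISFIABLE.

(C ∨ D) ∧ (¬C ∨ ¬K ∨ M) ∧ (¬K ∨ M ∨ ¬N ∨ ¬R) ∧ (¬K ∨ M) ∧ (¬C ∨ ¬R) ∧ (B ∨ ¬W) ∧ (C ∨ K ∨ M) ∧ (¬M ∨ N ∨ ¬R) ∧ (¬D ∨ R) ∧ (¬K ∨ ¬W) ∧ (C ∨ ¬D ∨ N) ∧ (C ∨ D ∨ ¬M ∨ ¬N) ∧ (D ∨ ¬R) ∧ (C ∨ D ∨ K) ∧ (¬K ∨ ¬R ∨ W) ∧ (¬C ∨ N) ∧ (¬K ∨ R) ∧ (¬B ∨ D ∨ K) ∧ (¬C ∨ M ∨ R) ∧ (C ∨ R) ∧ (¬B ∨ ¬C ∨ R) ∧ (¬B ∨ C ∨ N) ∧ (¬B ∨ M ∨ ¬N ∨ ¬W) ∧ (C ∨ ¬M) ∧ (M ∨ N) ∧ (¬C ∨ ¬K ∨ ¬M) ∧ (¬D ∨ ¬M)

B = False, C = True, W = False, R = False, N = True, D = False, K = False, M = True

Set B = False.
  then (B ∨ ¬W) forces W = False.
Set C = True.
  then (¬C ∨ ¬R) forces R = False.
  then (¬D ∨ R) forces D = False.
  then (¬C ∨ N) forces N = True.
  then (¬K ∨ R) forces K = False.
  then (¬C ∨ M ∨ R) forces M = True.
All clauses satisfied.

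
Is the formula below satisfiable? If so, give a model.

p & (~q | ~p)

p = True; q = False

  ~q | ~p = True
    ~q = True
    ~p = False
Both conjuncts True, so the formula holds.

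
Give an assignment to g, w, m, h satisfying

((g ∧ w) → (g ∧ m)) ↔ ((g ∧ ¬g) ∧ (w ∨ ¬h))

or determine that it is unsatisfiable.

g: True, w: True, m: False, h: True

  ((g ∧ w) → (g ∧ m)) ↔ ((g ∧ ¬g) ∧ (w ∨ ¬h)) = True
    (g ∧ w) → (g ∧ m) = False
      g ∧ w = True
      g ∧ m = False
    (g ∧ ¬g) ∧ (w ∨ ¬h) = False
      g ∧ ¬g = False
        ¬g = False
      w ∨ ¬h = True
        ¬h = False
The formula evaluates to True.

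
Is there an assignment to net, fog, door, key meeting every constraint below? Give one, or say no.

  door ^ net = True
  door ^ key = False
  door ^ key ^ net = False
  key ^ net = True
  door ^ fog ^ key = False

net = False; fog = False; door = True; key = True

door ^ net = T ^ F = True ✓
door ^ key = T ^ T = False ✓
door ^ key ^ net = T ^ T ^ F = False ✓
key ^ net = T ^ F = True ✓
door ^ fog ^ key = T ^ F ^ T = False ✓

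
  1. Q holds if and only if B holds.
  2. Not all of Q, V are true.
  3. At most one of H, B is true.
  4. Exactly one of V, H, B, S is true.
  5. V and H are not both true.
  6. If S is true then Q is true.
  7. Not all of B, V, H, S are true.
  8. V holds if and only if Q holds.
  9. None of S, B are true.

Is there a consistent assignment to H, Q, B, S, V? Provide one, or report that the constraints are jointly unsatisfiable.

H: True; Q: False; B: False; S: False; V: False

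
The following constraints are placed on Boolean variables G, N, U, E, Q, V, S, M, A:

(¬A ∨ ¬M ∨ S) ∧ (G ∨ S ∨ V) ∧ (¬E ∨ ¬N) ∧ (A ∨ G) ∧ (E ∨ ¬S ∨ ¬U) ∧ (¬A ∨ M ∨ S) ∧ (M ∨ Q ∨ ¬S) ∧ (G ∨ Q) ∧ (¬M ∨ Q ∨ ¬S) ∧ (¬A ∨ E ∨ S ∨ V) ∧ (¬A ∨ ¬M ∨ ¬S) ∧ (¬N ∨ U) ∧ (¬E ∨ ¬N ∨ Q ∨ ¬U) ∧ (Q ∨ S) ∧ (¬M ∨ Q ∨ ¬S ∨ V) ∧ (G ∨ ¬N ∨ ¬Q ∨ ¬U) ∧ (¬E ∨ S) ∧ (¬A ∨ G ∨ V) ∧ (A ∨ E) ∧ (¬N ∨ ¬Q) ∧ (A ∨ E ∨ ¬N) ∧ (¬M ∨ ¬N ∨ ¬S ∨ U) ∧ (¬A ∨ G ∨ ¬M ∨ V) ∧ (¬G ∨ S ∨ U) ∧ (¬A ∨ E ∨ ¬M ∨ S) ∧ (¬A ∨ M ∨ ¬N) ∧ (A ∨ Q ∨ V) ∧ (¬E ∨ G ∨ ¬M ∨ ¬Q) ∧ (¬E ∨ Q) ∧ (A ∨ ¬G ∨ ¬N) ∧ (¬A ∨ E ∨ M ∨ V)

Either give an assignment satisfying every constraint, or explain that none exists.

G: True, N: False, U: False, E: True, Q: True, V: False, S: True, M: True, A: False

Set G = True.
Try N = True:
  (¬E ∨ ¬N) forces E = False.
  (¬N ∨ U) forces U = True.
  (E ∨ ¬S ∨ ¬U) forces S = False.
  (Q ∨ S) forces Q = True.
  clause (¬N ∨ ¬Q) is falsified — backtrack.
So N = False.
Set U = False.
  then (¬G ∨ S ∨ U) forces S = True.
Set E = True.
  then (¬E ∨ Q) forces Q = True.
Set V = False.
Set M = True.
  then (¬A ∨ ¬M ∨ ¬S) forces A = False.
All clauses satisfied.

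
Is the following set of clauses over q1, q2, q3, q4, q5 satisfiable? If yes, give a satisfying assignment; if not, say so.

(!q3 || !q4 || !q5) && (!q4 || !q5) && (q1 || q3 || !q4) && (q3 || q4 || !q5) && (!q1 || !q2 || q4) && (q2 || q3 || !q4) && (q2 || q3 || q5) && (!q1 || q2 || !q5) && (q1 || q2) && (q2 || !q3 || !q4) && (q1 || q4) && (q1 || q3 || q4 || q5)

q1 = True, q2 = True, q3 = False, q4 = True, q5 = False

Set q1 = True.
Set q2 = True.
  then (!q1 || !q2 || q4) forces q4 = True.
  then (!q4 || !q5) forces q5 = False.
Set q3 = False.
All clauses satisfied.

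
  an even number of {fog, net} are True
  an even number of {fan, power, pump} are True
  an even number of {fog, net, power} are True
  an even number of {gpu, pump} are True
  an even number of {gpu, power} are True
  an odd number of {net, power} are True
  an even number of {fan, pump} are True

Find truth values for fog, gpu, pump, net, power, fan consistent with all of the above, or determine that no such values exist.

fog=T; gpu=F; pump=F; net=T; power=F; fan=F

{fog, net}: 2 true → even ✓
{fan, power, pump}: 0 true → even ✓
{fog, net, power}: 2 true → even ✓
{gpu, pump}: 0 true → even ✓
{gpu, power}: 0 true → even ✓
{net, power}: 1 true → odd ✓
{fan, pump}: 0 true → even ✓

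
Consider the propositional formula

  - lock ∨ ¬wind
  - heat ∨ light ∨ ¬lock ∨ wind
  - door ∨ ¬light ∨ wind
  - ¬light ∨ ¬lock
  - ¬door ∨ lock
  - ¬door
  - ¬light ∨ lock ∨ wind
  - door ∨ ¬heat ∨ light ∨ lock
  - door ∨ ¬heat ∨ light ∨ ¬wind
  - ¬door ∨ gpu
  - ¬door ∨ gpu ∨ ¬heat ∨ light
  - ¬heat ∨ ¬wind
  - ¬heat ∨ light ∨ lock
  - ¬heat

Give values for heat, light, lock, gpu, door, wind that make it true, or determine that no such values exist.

heat = False, light = False, lock = False, gpu = True, door = False, wind = False

Unit clause (¬door) forces door = False.
Unit clause (¬heat) forces heat = False.
Try light = True:
  (door ∨ ¬light ∨ wind) forces wind = True.
  (lock ∨ ¬wind) forces lock = True.
  clause (¬light ∨ ¬lock) is falsified — backtrack.
So light = False.
Set lock = False.
  then (lock ∨ ¬wind) forces wind = False.
Set gpu = True.
All clauses satisfied.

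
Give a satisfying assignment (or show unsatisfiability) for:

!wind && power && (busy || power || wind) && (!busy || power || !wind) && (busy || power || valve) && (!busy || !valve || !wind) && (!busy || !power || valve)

Unit clause (!wind) forces wind = False.
Unit clause (power) forces power = True.
Set busy = False.
Set valve = True.
Check each clause:
  (!wind): !wind holds.
  (power): power holds.
  (busy || power || wind): power holds.
  (!busy || power || !wind): !busy holds.
  (busy || power || valve): power holds.
  (!busy || !valve || !wind): !busy holds.
  (!busy || !power || valve): !busy holds.
All clauses satisfied.

busy: False, wind: False, valve: True, power: True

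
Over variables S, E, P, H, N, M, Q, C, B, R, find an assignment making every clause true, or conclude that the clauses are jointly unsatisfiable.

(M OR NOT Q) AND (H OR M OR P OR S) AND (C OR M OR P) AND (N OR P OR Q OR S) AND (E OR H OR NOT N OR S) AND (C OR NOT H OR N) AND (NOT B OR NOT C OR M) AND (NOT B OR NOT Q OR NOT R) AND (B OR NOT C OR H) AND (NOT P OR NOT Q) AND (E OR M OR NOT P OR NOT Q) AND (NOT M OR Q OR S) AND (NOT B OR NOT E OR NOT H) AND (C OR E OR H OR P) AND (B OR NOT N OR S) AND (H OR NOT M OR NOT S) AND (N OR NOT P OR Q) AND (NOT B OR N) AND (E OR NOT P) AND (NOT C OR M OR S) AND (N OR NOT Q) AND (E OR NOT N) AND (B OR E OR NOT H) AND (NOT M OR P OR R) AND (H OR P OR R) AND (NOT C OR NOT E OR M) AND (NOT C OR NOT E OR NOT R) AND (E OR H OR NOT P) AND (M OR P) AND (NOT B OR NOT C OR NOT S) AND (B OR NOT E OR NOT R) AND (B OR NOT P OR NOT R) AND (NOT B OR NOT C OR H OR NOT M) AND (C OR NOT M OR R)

Set S = True.
Set E = True.
Try P = False:
  (M OR P) forces M = True.
  (H OR NOT M OR NOT S) forces H = True.
  (NOT B OR NOT E OR NOT H) forces B = False.
  (NOT M OR P OR R) forces R = True.
  clause (B OR NOT E OR NOT R) is falsified — backtrack.
So P = True.
  then (NOT P OR NOT Q) forces Q = False.
  then (N OR NOT P OR Q) forces N = True.
Set H = True.
  then (NOT B OR NOT E OR NOT H) forces B = False.
  then (B OR NOT E OR NOT R) forces R = False.
Set M = True.
  then (C OR NOT M OR R) forces C = True.
All clauses satisfied.

S=T, E=T, P=T, H=T, N=T, M=T, Q=F, C=T, B=F, R=F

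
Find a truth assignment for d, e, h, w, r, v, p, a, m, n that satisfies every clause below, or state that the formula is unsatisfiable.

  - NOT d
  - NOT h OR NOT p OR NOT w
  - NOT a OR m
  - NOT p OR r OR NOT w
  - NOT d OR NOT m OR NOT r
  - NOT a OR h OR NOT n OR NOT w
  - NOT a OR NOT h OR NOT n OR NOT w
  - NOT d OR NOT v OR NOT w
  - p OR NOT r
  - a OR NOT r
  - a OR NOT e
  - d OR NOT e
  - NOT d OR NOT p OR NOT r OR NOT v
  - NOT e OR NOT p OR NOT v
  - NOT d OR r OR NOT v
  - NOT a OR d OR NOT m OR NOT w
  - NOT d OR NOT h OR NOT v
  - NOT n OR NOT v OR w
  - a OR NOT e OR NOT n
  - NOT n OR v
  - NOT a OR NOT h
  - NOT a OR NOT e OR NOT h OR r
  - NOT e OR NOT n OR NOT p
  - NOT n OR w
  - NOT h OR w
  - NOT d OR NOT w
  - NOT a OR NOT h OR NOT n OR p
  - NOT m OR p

Unit clause (NOT d) forces d = False.
In (d OR NOT e) only NOT e is left, so e = False.
Set h = True.
  then (NOT a OR NOT h) forces a = False.
  then (NOT h OR w) forces w = True.
  then (NOT h OR NOT p OR NOT w) forces p = False.
  then (p OR NOT r) forces r = False.
  then (NOT m OR p) forces m = False.
Set v = True.
Set n = True.
All clauses satisfied.

d = False, e = False, h = True, w = True, r = False, v = True, p = False, a = False, m = False, n = True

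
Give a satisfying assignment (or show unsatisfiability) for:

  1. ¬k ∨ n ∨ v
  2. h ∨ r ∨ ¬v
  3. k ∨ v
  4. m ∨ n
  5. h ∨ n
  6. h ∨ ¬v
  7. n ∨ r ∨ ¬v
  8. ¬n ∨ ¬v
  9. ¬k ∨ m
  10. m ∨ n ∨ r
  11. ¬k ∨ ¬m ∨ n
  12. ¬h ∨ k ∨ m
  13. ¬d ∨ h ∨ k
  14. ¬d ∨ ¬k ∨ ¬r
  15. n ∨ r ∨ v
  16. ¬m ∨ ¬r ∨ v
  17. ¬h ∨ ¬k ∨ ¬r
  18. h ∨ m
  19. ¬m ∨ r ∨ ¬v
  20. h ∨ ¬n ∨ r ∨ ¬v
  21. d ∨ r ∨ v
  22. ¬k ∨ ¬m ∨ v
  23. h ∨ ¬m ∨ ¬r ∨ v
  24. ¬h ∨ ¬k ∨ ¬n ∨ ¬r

Try k = True:
  (¬k ∨ m) forces m = True.
  (¬k ∨ ¬m ∨ n) forces n = True.
  (¬n ∨ ¬v) forces v = False.
  clause (¬k ∨ ¬m ∨ v) is falsified — backtrack.
So k = False.
  then (k ∨ v) forces v = True.
  then (h ∨ ¬v) forces h = True.
  then (¬n ∨ ¬v) forces n = False.
  then (¬h ∨ k ∨ m) forces m = True.
  then (¬m ∨ r ∨ ¬v) forces r = True.
Set d = False.
All clauses satisfied.

k = False, v = True, r = True, n = False, d = False, m = True, h = True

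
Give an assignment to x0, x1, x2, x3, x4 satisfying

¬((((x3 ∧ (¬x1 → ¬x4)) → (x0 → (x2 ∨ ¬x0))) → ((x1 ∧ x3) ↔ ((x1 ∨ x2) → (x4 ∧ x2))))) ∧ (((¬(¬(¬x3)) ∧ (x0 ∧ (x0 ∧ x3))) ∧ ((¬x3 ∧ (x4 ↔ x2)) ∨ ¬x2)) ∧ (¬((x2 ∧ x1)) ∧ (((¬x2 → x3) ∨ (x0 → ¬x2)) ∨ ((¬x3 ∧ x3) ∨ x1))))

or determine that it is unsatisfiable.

Case x3 = True: the conjunct ¬(¬(¬x3)) becomes ¬(¬False) = False.
Case x3 = False: the conjunct x3 is False.
Both cases fail — unsatisfiable.

Unsatisfiable — no assignment works.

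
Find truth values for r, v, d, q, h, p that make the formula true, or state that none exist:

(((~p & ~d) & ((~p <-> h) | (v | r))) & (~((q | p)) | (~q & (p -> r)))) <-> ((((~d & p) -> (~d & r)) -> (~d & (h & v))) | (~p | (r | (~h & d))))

r = True; v = False; d = False; q = False; h = True; p = False

  (((~p & ~d) & ((~p <-> h) | (v | r))) & (~((q | p)) | (~q & (p -> r)))) <-> ((((~d & p) -> (~d & r)) -> (~d & (h & v))) | (~p | (r | (~h & d)))) = True
    ((~p & ~d) & ((~p <-> h) | (v | r))) & (~((q | p)) | (~q & (p -> r))) = True
      (~p & ~d) & ((~p <-> h) | (v | r)) = True
        ~p & ~d = True
          ~p = True
          ~d = True
        (~p <-> h) | (v | r) = True
          ~p <-> h = True
            ~p = True
          v | r = True
      ~((q | p)) | (~q & (p -> r)) = True
        ~((q | p)) = True
          q | p = False
        ~q & (p -> r) = True
          ~q = True
          p -> r = True
    (((~d & p) -> (~d & r)) -> (~d & (h & v))) | (~p | (r | (~h & d))) = True
      ((~d & p) -> (~d & r)) -> (~d & (h & v)) = False
        (~d & p) -> (~d & r) = True
          ~d & p = False
            ~d = True
          ~d & r = True
            ~d = True
        ~d & (h & v) = False
          ~d = True
          h & v = False
      ~p | (r | (~h & d)) = True
        ~p = True
        r | (~h & d) = True
          ~h & d = False
            ~h = False
The formula evaluates to True.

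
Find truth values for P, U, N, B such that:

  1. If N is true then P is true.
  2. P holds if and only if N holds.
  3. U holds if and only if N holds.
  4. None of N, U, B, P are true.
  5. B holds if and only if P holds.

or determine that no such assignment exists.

P = False; U = False; N = False; B = False

  (1) N=F ⇒ P: vacuous ✓
  (2) P=F, N=F — same ✓
  (3) U=F, N=F — same ✓
  (4) {N, U, B, P}: 0 true — none ✓
  (5) B=F, P=F — same ✓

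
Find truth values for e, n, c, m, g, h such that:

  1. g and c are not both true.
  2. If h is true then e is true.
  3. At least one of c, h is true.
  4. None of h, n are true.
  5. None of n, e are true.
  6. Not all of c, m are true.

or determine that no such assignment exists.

e = False, n = False, c = True, m = False, g = False, h = False

  (1) g=F, c=T — not both ✓
  (2) h=F ⇒ e: vacuous ✓
  (3) {c, h}: 1 true — at least one ✓
  (4) {h, n}: 0 true — none ✓
  (5) {n, e}: 0 true — none ✓
  (6) {c, m}: 1/2 true — not all ✓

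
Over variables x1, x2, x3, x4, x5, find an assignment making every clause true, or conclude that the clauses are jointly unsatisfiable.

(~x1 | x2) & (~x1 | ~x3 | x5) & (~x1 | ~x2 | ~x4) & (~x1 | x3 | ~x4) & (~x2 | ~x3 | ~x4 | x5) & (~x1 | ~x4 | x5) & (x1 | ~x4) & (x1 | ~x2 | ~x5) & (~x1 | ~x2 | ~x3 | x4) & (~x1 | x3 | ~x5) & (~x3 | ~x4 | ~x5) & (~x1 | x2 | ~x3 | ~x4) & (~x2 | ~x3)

Set x1 = True.
  then (~x1 | x2) forces x2 = True.
  then (~x1 | ~x2 | ~x4) forces x4 = False.
  then (~x1 | ~x2 | ~x3 | x4) forces x3 = False.
  then (~x1 | x3 | ~x5) forces x5 = False.
All clauses satisfied.

x1 = True, x2 = True, x3 = False, x4 = False, x5 = False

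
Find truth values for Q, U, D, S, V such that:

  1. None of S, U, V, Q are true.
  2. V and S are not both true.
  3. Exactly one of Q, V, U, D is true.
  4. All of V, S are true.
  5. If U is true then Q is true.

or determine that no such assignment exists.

The formula is unsatisfiable.

Case S = True:
  Constraint (1) is violated (S=T) — contradiction.
Case S = False:
  Constraint (4) is violated (S=F) — contradiction.
Both cases fail — unsatisfiable.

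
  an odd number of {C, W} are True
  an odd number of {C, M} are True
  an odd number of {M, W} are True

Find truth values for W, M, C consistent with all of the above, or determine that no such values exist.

The formula is unsatisfiable.

Adding constraints 1, 2, 3 mod 2: every variable appears an even number of times on the left, so the left side is 0.
But the right sides sum to 1 (mod 2). 0 ≠ 1 — the system is inconsistent.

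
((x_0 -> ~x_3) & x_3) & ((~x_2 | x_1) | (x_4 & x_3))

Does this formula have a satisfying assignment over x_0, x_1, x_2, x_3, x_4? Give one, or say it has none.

x_0: False; x_1: True; x_2: True; x_3: True; x_4: False

  (x_0 -> ~x_3) & x_3 = True
    x_0 -> ~x_3 = True
      ~x_3 = False
  (~x_2 | x_1) | (x_4 & x_3) = True
    ~x_2 | x_1 = True
      ~x_2 = False
    x_4 & x_3 = False
Both conjuncts True, so the formula holds.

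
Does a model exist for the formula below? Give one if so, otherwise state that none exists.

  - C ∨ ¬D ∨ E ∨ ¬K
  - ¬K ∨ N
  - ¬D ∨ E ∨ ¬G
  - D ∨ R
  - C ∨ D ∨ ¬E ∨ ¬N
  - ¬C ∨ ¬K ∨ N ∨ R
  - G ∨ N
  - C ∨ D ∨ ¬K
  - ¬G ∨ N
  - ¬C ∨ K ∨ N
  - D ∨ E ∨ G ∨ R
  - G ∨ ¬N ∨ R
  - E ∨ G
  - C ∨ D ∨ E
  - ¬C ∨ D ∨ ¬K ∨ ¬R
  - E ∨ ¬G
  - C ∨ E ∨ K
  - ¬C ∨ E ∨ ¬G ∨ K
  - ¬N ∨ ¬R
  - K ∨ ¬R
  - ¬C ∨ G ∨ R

Try D = False:
  (D ∨ R) forces R = True.
  (¬N ∨ ¬R) forces N = False.
  (¬K ∨ N) forces K = False.
  clause (K ∨ ¬R) is falsified — backtrack.
So D = True.
Try R = True:
  (¬N ∨ ¬R) forces N = False.
  (¬K ∨ N) forces K = False.
  clause (K ∨ ¬R) is falsified — backtrack.
So R = False.
Set N = True.
  then (G ∨ ¬N ∨ R) forces G = True.
  then (E ∨ ¬G) forces E = True.
Set C = True.
Set K = False.
All clauses satisfied.

D = True; R = False; N = True; G = True; E = True; C = True; K = False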